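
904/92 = 226/23 = 9.83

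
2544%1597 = 947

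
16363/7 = 16363/7 = 2337.57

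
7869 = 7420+449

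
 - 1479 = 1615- 3094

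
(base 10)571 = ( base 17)1GA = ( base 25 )ml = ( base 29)JK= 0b1000111011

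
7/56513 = 7/56513  =  0.00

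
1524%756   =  12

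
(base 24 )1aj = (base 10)835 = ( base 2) 1101000011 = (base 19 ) 25i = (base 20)21f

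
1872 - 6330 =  - 4458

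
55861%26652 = 2557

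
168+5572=5740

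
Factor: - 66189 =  - 3^1*22063^1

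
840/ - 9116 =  - 1 +2069/2279 = -0.09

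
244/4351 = 244/4351= 0.06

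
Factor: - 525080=-2^3*5^1*13127^1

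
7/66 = 7/66 = 0.11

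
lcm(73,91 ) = 6643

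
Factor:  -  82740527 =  - 82740527^1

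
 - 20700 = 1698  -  22398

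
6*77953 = 467718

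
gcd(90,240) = 30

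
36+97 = 133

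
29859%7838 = 6345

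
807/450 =269/150 = 1.79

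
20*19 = 380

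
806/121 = 806/121   =  6.66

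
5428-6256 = -828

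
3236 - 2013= 1223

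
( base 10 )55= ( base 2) 110111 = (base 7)106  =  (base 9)61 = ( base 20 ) 2f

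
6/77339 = 6/77339=0.00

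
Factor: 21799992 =2^3*3^1*19^1*47807^1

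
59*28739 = 1695601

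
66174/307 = 215  +  169/307 =215.55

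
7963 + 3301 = 11264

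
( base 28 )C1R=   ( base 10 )9463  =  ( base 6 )111451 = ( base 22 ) jc3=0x24f7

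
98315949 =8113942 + 90202007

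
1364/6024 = 341/1506=0.23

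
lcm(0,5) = 0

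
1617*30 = 48510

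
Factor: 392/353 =2^3*7^2*353^ ( - 1) 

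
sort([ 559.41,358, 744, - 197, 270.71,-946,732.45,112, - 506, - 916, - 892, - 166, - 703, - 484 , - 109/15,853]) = [ - 946,-916,-892, - 703 , - 506, - 484, - 197,-166, - 109/15, 112,270.71,  358,559.41,732.45 , 744, 853]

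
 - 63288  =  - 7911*8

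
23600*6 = 141600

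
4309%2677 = 1632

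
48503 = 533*91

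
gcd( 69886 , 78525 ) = 1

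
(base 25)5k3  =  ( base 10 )3628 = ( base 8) 7054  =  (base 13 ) 1861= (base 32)3HC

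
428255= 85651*5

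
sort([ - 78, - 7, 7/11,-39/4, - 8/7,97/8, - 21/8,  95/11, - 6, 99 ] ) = [- 78 ,- 39/4, - 7,  -  6,  -  21/8, - 8/7, 7/11, 95/11, 97/8, 99]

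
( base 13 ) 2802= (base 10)5748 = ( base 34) 4x2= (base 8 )13164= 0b1011001110100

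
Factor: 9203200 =2^9*5^2 * 719^1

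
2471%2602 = 2471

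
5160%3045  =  2115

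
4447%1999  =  449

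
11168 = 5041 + 6127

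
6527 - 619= 5908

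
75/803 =75/803=0.09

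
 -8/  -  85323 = 8/85323 = 0.00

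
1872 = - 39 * (-48)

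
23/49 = 23/49 = 0.47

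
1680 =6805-5125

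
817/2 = 817/2=   408.50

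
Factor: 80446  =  2^1*19^1*29^1 * 73^1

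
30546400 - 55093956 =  - 24547556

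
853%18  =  7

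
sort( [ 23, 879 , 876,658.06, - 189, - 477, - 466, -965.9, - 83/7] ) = [ - 965.9, -477,  -  466,-189,  -  83/7 , 23 , 658.06, 876,879]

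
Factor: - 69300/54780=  - 105/83=- 3^1 * 5^1*7^1*83^( - 1)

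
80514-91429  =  -10915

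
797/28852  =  797/28852 =0.03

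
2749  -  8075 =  - 5326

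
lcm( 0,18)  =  0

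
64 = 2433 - 2369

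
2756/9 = 306  +  2/9 = 306.22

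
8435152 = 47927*176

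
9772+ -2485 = 7287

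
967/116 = 967/116=   8.34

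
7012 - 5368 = 1644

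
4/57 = 4/57 = 0.07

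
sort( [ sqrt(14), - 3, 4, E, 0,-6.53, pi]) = [-6.53, - 3,  0, E, pi,sqrt(14 ), 4]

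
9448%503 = 394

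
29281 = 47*623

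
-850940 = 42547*( - 20)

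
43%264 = 43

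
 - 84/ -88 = 21/22 = 0.95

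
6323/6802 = 6323/6802 = 0.93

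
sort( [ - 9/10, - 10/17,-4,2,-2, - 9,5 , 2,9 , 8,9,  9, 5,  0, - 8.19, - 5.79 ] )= [ - 9, -8.19, - 5.79,-4, - 2, - 9/10, - 10/17,0,2 , 2,5,5 , 8,9, 9,9]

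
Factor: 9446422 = 2^1*23^1*205357^1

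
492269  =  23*21403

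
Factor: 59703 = 3^1*7^1*2843^1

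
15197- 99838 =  - 84641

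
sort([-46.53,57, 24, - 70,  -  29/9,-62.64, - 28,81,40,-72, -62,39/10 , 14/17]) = [-72 , -70, - 62.64, - 62,-46.53, - 28,-29/9,  14/17, 39/10, 24 , 40, 57,81]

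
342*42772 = 14628024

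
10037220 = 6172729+3864491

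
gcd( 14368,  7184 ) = 7184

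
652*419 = 273188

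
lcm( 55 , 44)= 220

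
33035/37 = 892 + 31/37 = 892.84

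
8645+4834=13479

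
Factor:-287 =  - 7^1* 41^1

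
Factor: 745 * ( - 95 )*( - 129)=9129975 = 3^1*5^2*19^1*43^1*149^1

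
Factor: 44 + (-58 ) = - 14 = -  2^1*7^1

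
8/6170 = 4/3085=0.00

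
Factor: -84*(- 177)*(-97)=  - 1442196 = - 2^2 * 3^2*7^1*59^1*97^1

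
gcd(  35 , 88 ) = 1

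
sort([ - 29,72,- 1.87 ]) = [ - 29, - 1.87, 72 ]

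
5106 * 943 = 4814958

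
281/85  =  281/85 = 3.31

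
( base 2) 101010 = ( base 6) 110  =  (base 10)42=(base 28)1e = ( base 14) 30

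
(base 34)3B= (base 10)113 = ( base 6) 305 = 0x71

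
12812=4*3203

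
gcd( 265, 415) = 5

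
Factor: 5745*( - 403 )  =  -2315235 = - 3^1* 5^1 * 13^1*31^1*383^1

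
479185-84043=395142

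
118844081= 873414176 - 754570095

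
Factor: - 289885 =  - 5^1*57977^1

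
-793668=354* ( - 2242) 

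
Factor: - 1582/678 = -3^( - 1)*7^1 =-7/3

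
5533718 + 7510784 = 13044502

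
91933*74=6803042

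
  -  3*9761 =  - 29283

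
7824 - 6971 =853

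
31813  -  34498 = -2685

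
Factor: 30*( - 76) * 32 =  - 72960 = -2^8*3^1*5^1*19^1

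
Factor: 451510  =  2^1*5^1*163^1*277^1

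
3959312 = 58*68264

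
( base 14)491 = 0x38f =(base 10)911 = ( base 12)63B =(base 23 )1ge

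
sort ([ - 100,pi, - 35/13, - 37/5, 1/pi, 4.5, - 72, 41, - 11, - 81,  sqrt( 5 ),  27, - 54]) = [ - 100, - 81, - 72,-54, - 11, - 37/5, - 35/13,1/pi, sqrt(5),pi, 4.5,27, 41] 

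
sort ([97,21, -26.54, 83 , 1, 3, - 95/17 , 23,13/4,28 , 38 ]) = [ - 26.54,-95/17, 1,3, 13/4 , 21 , 23, 28, 38 , 83,97] 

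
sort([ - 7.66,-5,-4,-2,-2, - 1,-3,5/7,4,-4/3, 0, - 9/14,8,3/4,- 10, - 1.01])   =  [ - 10, - 7.66, - 5, - 4, - 3, - 2, - 2,  -  4/3,- 1.01,- 1,- 9/14,0, 5/7,3/4, 4,8 ]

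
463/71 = 463/71 =6.52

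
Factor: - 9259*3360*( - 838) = 26070381120 = 2^6*3^1*5^1*7^1*47^1*197^1*419^1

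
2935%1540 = 1395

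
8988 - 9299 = - 311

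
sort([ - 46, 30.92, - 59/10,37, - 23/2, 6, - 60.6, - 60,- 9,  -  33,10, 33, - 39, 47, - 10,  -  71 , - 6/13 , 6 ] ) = [ - 71, - 60.6, - 60, - 46, - 39,  -  33 ,- 23/2, - 10, - 9, -59/10, - 6/13, 6, 6, 10, 30.92, 33, 37,47 ]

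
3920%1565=790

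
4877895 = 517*9435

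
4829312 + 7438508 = 12267820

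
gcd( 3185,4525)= 5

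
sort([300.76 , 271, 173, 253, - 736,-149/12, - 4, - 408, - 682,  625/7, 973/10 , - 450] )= [ - 736 , - 682, - 450, - 408,- 149/12, -4, 625/7,973/10, 173,  253,271,300.76 ]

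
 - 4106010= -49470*83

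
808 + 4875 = 5683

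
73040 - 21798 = 51242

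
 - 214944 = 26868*( - 8)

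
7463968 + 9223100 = 16687068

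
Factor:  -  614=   -  2^1 * 307^1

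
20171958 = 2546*7923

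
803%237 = 92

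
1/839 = 1/839 =0.00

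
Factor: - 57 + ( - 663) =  - 2^4*3^2*5^1 = - 720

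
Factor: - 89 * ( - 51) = 4539 = 3^1*17^1*89^1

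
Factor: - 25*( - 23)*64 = 36800 = 2^6*5^2* 23^1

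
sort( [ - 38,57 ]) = [ - 38, 57 ]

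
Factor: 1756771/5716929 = 3^( - 1 )*  19^ (- 1)*89^1 *19739^1 * 100297^( -1) 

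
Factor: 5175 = 3^2*5^2*23^1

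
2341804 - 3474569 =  - 1132765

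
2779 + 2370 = 5149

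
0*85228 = 0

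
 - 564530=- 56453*10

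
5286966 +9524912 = 14811878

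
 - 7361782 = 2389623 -9751405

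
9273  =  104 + 9169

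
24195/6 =8065/2 = 4032.50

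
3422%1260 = 902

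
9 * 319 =2871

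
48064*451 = 21676864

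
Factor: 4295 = 5^1*859^1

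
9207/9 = 1023= 1023.00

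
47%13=8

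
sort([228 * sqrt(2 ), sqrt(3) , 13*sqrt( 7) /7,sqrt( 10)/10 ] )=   [sqrt(10) /10, sqrt( 3), 13*sqrt( 7 ) /7, 228 * sqrt( 2 ) ]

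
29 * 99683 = 2890807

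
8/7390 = 4/3695 = 0.00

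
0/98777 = 0 =0.00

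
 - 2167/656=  - 4 + 457/656= - 3.30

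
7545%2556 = 2433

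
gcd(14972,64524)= 76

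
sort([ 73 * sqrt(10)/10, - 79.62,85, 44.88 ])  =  [-79.62, 73*sqrt( 10)/10,44.88, 85]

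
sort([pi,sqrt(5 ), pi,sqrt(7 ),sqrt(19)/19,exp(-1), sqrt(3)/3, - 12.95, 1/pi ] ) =[ - 12.95,sqrt( 19) /19 , 1/pi,exp(  -  1),  sqrt(3)/3,sqrt( 5),sqrt ( 7), pi,pi]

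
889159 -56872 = 832287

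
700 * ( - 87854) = - 61497800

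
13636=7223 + 6413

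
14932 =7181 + 7751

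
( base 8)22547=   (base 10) 9575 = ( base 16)2567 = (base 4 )2111213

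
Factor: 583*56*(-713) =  - 2^3*7^1*11^1*23^1*31^1*53^1 = - 23278024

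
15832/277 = 15832/277 = 57.16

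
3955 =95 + 3860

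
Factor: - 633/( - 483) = 7^ ( - 1 )*23^( - 1)*211^1 = 211/161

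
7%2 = 1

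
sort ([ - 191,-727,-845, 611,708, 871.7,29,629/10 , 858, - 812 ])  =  [ - 845, - 812,- 727, - 191 , 29,629/10, 611, 708, 858 , 871.7 ] 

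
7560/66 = 1260/11 = 114.55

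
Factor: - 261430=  - 2^1*5^1*13^1*2011^1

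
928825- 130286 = 798539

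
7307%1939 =1490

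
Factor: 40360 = 2^3*5^1*1009^1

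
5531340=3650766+1880574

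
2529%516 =465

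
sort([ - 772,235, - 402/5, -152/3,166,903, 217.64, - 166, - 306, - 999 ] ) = [ - 999, -772, - 306, - 166, - 402/5, - 152/3,166,217.64,235,903 ] 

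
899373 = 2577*349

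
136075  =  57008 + 79067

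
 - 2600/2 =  - 1300 = - 1300.00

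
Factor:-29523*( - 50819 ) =1500329337= 3^1 *13^1*89^1*571^1 * 757^1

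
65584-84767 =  - 19183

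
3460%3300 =160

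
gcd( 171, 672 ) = 3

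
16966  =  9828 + 7138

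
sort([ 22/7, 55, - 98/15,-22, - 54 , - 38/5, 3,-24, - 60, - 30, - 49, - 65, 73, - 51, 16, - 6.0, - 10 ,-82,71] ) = [ - 82, - 65,-60, - 54,  -  51 , - 49, - 30  ,-24, - 22 , - 10, - 38/5,- 98/15, - 6.0, 3,22/7 , 16,55, 71, 73 ] 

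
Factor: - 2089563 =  - 3^1*7^1*19^1*5237^1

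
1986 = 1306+680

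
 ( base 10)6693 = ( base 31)6ts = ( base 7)25341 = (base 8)15045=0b1101000100101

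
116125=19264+96861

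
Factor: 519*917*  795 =3^2 * 5^1  *  7^1*53^1*131^1*173^1 =378358785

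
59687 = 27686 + 32001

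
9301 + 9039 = 18340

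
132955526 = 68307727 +64647799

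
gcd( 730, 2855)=5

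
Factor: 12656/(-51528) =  - 2^1*3^( -1 )*7^1*19^( - 1) = - 14/57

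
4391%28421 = 4391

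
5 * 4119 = 20595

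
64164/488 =131+59/122 = 131.48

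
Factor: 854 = 2^1* 7^1*61^1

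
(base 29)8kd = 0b1110010011001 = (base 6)53521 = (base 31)7j5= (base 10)7321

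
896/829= 1 + 67/829 = 1.08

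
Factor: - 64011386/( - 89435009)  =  2^1*603881^1 *1687453^(  -  1) = 1207762/1687453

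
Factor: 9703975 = 5^2*388159^1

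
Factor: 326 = 2^1 *163^1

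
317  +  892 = 1209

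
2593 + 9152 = 11745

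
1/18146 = 1/18146= 0.00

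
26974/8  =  13487/4  =  3371.75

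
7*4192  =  29344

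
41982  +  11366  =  53348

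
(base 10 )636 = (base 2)1001111100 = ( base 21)196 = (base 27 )nf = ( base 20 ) 1BG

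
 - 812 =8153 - 8965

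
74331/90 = 825 + 9/10 = 825.90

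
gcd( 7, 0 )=7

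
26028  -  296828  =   -270800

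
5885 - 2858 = 3027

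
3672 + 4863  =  8535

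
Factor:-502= - 2^1 * 251^1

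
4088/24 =170 + 1/3= 170.33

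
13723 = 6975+6748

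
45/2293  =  45/2293= 0.02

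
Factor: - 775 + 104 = -671 = - 11^1*61^1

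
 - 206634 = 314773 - 521407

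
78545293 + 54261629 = 132806922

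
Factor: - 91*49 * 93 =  - 414687 = - 3^1*7^3 * 13^1 *31^1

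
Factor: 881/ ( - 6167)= -7^( - 1) = - 1/7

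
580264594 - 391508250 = 188756344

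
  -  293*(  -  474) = 138882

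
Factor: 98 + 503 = 601^1 = 601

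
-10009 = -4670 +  - 5339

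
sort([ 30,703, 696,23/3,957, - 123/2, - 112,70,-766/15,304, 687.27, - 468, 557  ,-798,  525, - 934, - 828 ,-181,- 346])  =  [ - 934, - 828,-798,-468,-346, - 181, - 112 , -123/2, - 766/15,23/3,30,70 , 304,525,557,687.27,696,703 , 957 ] 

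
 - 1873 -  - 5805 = 3932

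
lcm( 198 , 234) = 2574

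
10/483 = 10/483= 0.02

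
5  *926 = 4630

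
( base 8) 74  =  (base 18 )36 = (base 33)1r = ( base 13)48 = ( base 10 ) 60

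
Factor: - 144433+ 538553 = 394120 = 2^3*5^1*59^1 * 167^1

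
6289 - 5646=643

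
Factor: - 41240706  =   - 2^1*3^1* 13^1 * 113^1* 4679^1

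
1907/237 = 8 + 11/237 =8.05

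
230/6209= 230/6209 = 0.04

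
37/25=37/25 = 1.48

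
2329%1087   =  155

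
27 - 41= - 14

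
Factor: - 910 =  - 2^1*5^1*7^1*13^1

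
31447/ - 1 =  - 31447/1= - 31447.00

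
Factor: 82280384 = 2^6*23^1 * 55897^1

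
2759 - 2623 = 136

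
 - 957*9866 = - 9441762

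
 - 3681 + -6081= -9762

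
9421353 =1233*7641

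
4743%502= 225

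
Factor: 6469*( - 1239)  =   - 8015091 = - 3^1*7^1*59^1* 6469^1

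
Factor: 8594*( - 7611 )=  -  2^1*3^1*43^1*59^1*4297^1=- 65408934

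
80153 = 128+80025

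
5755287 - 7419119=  - 1663832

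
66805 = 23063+43742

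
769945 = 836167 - 66222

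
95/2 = 47+1/2 = 47.50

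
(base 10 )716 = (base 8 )1314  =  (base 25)13G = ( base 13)431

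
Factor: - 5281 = -5281^1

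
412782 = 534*773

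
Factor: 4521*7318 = 33084678 = 2^1*3^1*11^1*137^1*3659^1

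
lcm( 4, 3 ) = 12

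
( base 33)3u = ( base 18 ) 73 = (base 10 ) 129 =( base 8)201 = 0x81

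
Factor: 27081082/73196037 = 2^1 * 3^( - 2)*7^1*19^(-1)*229^1*8447^1 * 428047^( - 1 )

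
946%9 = 1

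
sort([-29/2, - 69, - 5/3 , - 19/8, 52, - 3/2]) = [ - 69, - 29/2,-19/8, -5/3, - 3/2,52]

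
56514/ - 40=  - 28257/20=- 1412.85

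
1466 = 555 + 911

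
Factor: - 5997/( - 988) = 2^( - 2)*3^1*13^( - 1 )*19^ (  -  1)*1999^1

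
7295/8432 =7295/8432 = 0.87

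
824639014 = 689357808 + 135281206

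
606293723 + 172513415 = 778807138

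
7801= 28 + 7773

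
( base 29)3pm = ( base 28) 44m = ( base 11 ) 2503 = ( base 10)3270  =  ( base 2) 110011000110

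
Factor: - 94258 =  - 2^1*47129^1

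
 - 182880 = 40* (- 4572 ) 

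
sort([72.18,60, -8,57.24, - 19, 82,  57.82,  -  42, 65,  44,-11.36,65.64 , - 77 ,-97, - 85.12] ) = [-97 , - 85.12, - 77,-42, - 19, - 11.36, - 8,44, 57.24,  57.82,60, 65, 65.64,72.18, 82 ] 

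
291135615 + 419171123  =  710306738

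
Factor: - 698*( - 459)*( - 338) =-108289116 = - 2^2*3^3 *13^2*17^1  *349^1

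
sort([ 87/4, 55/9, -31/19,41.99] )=[  -  31/19,55/9, 87/4,41.99] 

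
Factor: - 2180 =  - 2^2*5^1*109^1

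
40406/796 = 20203/398= 50.76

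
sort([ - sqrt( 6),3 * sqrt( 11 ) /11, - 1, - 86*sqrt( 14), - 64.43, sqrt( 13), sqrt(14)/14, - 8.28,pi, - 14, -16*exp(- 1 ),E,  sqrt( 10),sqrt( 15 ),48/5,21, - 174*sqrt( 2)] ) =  [ - 86*sqrt( 14 ),-174 *sqrt( 2),-64.43, - 14,-8.28, - 16 * exp ( - 1) ,-sqrt ( 6),  -  1,sqrt( 14)/14,3*sqrt( 11)/11,  E,pi,sqrt ( 10), sqrt( 13 ),sqrt( 15), 48/5,21 ] 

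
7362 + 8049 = 15411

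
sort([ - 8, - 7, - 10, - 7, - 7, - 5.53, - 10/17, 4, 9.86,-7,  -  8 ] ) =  [ - 10,-8, - 8, - 7, - 7,-7, - 7, - 5.53, -10/17, 4,9.86 ] 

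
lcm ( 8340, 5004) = 25020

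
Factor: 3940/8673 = 2^2*3^( - 1)*5^1*7^(  -  2 )*59^( -1) *197^1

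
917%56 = 21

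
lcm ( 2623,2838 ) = 173118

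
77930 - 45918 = 32012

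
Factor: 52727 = 52727^1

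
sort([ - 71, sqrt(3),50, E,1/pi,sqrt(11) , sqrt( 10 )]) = [  -  71, 1/pi,  sqrt(3),E,  sqrt(10 ), sqrt( 11 ),  50 ] 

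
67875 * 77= 5226375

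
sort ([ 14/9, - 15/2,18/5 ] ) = [ - 15/2,14/9,18/5] 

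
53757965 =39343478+14414487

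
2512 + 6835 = 9347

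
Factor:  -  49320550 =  - 2^1 * 5^2*986411^1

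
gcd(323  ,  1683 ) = 17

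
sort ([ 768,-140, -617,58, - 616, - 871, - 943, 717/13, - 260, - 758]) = [ - 943, - 871, - 758, - 617,-616, -260, -140,717/13,58, 768]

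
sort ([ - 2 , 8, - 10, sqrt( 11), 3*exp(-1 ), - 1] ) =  [ - 10, - 2, - 1,  3*exp (-1 ),sqrt( 11),  8]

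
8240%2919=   2402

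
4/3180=1/795  =  0.00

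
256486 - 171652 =84834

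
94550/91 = 94550/91=1039.01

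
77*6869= 528913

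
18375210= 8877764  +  9497446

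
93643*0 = 0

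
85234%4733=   40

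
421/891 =421/891 = 0.47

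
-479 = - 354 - 125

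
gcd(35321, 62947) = 19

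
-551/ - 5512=551/5512 = 0.10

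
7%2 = 1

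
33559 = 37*907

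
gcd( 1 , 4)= 1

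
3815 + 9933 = 13748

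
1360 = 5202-3842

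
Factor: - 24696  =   - 2^3 * 3^2*7^3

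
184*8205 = 1509720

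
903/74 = 903/74 = 12.20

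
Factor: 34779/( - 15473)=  - 3^1*11593^1*15473^( - 1)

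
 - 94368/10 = -9437  +  1/5 =-9436.80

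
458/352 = 1 + 53/176 = 1.30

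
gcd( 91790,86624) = 2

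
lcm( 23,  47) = 1081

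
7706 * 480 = 3698880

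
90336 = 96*941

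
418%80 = 18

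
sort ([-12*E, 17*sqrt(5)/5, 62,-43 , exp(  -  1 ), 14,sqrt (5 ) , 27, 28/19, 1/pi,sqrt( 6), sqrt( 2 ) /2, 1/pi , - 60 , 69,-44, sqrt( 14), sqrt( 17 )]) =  [-60,-44, - 43,-12 * E,1/pi, 1/pi, exp(-1 ),sqrt( 2 ) /2, 28/19,sqrt( 5 ), sqrt( 6),sqrt( 14),sqrt( 17),  17*sqrt(5)/5, 14, 27, 62, 69 ] 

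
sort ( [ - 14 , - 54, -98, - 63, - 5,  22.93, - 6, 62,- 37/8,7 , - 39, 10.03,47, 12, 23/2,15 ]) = [ - 98, - 63, - 54, - 39, - 14, -6, - 5, - 37/8,  7,10.03, 23/2 , 12,15,  22.93,47, 62] 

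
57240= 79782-22542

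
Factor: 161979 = 3^1*53993^1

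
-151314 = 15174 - 166488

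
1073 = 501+572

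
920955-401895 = 519060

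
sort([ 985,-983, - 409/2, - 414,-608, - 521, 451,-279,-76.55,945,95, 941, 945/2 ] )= [ - 983,-608,- 521 , - 414 ,  -  279,-409/2,-76.55, 95, 451, 945/2,  941, 945,985 ]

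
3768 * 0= 0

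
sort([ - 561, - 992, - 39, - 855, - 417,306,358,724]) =[ - 992, - 855, -561, - 417, - 39, 306 , 358 , 724]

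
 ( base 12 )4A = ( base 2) 111010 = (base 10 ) 58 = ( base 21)2G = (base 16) 3A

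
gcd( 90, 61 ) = 1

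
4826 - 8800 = -3974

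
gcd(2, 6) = 2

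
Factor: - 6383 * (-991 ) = 6325553 = 13^1*491^1*991^1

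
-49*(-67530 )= 3308970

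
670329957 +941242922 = 1611572879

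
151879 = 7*21697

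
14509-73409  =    -  58900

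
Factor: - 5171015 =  - 5^1*199^1*5197^1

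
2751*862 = 2371362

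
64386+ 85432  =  149818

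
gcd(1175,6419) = 1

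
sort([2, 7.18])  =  [2,7.18 ]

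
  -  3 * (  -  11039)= 33117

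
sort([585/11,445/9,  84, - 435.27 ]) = [ - 435.27, 445/9,585/11, 84 ]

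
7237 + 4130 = 11367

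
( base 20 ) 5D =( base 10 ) 113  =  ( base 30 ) 3N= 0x71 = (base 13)89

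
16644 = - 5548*(  -  3) 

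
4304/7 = 4304/7 = 614.86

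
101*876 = 88476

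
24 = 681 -657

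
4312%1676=960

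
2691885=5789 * 465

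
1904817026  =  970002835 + 934814191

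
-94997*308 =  - 29259076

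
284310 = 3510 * 81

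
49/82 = 49/82 = 0.60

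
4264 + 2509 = 6773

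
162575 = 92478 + 70097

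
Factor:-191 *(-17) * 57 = 3^1 * 17^1*19^1 * 191^1 = 185079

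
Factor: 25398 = 2^1* 3^2*17^1*83^1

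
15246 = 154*99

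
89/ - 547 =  - 1 + 458/547  =  - 0.16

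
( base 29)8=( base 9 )8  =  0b1000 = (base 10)8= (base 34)8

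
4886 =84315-79429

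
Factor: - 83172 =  - 2^2*3^1*29^1*239^1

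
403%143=117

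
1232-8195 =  - 6963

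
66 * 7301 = 481866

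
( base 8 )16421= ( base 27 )a5g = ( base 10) 7441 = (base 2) 1110100010001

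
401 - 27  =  374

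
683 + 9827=10510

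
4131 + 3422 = 7553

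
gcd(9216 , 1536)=1536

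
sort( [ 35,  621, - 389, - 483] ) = [ - 483,-389, 35, 621]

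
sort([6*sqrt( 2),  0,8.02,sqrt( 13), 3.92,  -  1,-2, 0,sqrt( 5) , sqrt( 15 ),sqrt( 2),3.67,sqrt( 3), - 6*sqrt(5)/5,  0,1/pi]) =[-6*sqrt( 5 )/5, - 2, - 1, 0,  0,0,1/pi,sqrt(2), sqrt( 3),sqrt( 5),sqrt( 13),3.67,sqrt( 15),3.92,8.02, 6*sqrt(2)]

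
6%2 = 0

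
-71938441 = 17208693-89147134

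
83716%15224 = 7596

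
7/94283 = 1/13469 = 0.00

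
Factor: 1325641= 71^1 * 18671^1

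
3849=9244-5395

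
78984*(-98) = -7740432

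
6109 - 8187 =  - 2078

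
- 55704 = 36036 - 91740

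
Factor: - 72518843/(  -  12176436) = 2^( - 2 )*3^(  -  1 )*83^1 * 641^( - 1)*1583^ ( - 1 )*873721^1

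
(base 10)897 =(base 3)1020020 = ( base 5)12042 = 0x381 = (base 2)1110000001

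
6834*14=95676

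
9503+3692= 13195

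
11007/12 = 3669/4 = 917.25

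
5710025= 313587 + 5396438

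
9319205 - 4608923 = 4710282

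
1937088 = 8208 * 236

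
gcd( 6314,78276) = 22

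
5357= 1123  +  4234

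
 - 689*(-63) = 43407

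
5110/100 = 51+1/10 = 51.10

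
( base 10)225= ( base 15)100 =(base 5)1400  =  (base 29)7M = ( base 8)341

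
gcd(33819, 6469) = 1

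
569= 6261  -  5692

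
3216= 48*67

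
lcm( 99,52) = 5148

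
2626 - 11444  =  - 8818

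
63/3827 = 63/3827 = 0.02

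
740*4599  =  3403260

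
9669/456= 3223/152 = 21.20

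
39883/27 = 1477 + 4/27 = 1477.15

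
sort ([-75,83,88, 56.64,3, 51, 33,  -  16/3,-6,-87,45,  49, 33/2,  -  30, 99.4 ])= [ - 87 , - 75, - 30, - 6, - 16/3,3, 33/2,33,45,49,51,56.64,  83,88,99.4 ] 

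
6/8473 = 6/8473  =  0.00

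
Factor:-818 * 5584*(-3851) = 17590258912=2^5*349^1*409^1*3851^1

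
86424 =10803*8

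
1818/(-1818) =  - 1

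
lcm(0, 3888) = 0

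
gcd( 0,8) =8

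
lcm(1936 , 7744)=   7744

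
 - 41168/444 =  - 93  +  31/111 = - 92.72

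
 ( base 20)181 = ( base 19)1AA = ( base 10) 561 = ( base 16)231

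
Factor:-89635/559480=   -  2^(-3 )*7^1*13^1 * 71^( - 1)=- 91/568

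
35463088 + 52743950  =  88207038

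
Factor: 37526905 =5^1 * 13^1*17^1*33961^1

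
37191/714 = 1771/34=52.09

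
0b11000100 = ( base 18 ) ag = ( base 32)64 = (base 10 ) 196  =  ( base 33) 5v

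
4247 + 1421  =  5668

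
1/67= 1/67 = 0.01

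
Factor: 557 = 557^1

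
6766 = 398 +6368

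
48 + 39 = 87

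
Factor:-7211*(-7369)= 53137859 =7211^1*7369^1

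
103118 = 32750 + 70368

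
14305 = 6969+7336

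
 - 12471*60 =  - 748260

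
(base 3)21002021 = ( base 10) 5164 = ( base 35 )47j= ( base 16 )142c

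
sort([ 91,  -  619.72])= [ - 619.72 , 91]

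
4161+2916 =7077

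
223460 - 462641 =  - 239181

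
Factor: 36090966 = 2^1*3^1*17^1*353833^1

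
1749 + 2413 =4162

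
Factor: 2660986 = 2^1*1330493^1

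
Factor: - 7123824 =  - 2^4*3^2 * 61^1*811^1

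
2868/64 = 717/16 = 44.81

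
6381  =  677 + 5704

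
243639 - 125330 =118309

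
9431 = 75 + 9356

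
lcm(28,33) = 924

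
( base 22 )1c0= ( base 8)1354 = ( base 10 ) 748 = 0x2ec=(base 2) 1011101100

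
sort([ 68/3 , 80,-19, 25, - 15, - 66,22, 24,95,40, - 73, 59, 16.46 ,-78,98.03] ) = [  -  78 , - 73, - 66, - 19, - 15, 16.46,22, 68/3,24,25, 40, 59, 80, 95,98.03] 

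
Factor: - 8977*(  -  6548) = 58781396 = 2^2*47^1*191^1 * 1637^1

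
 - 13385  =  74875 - 88260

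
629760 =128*4920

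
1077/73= 14+ 55/73 = 14.75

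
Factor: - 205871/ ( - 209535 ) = 899/915 = 3^( -1 )*5^(-1)*29^1*31^1*61^ ( - 1)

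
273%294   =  273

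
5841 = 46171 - 40330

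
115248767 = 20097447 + 95151320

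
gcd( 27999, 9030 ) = 3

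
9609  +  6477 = 16086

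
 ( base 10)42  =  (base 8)52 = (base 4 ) 222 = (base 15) 2C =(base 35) 17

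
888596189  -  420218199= 468377990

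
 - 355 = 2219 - 2574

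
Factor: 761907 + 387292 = 1149199 = 53^1*21683^1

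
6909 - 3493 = 3416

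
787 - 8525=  - 7738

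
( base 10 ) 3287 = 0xCD7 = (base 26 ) 4mb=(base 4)303113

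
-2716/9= - 2716/9 = - 301.78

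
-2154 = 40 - 2194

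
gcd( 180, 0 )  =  180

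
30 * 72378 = 2171340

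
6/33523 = 6/33523 = 0.00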